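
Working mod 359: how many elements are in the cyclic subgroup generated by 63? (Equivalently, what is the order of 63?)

358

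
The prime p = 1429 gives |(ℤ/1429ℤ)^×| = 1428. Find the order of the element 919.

The order of 919 must divide p − 1 = 1428 = 2^2 · 3 · 7 · 17.
Divisors: 1, 2, 3, 4, 6, 7, 12, 14, 17, 21, 28, 34, 42, 51, 68, 84, 102, 119, 204, 238, 357, 476, 714, 1428.
Check each in increasing order: 919^1 ≡ 919;  919^2 ≡ 22;  919^3 ≡ 212;  919^4 ≡ 484;  919^6 ≡ 645;  919^7 ≡ 1149;  919^12 ≡ 186;  919^14 ≡ 1234;  919^17 ≡ 101;  919^21 ≡ 298;  919^28 ≡ 871;  919^34 ≡ 198;  919^42 ≡ 206;  919^51 ≡ 1421;  919^68 ≡ 621;  919^84 ≡ 995;  919^102 ≡ 64;  919^119 ≡ 748;  919^204 ≡ 1238;  919^238 ≡ 765;  919^357 ≡ 620;  919^476 ≡ 764;  919^714 ≡ 1428;  919^1428 ≡ 1.
Smallest exponent giving 1 is 1428.

1428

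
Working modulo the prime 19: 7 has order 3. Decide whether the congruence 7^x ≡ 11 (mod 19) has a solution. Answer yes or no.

yes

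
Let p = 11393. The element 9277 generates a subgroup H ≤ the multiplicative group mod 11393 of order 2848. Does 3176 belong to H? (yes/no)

yes

3176 ∈ ⟨9277⟩ iff 3176^2848 ≡ 1 (mod 11393), since |⟨9277⟩| = 2848.
3176^2848 mod 11393 = 1.
Since 1 = 1, 3176 lies in the subgroup.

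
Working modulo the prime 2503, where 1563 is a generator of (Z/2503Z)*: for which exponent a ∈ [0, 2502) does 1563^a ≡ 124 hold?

460

Baby-step giant-step with m = ceil(sqrt(2502)) = 51.
Baby table (1563^j mod 2503 for j=0..50):
  0:1  1:1563  2:41  3:1508  4:1681  5:1756  6:1340  7:1912
  8:2377  9:799  10:2343  11:220  12:949  13:1511  14:1364  15:1879
  16:858  17:1949  18:136  19:2316  20:570  21:2345  22:843  23:1031
  24:2024  25:2223  26:385  27:1035  28:767  29:2387  30:1411  31:250
  32:282  33:238  34:1550  35:2249  36:975  37:2101  38:2430  39:1039
  40:2013  41:48  42:2437  43:1968  44:2300  45:592  46:1689  47:1745
  48:1668  49:1461  50:807
Giant step factor: 1563^(-51) ≡ 1332 (mod 2503).
Scan 124·1332^i mod 2503 for i = 0, 1, …:
  i=0: 124   i=1: 2473   i=2: 88   i=3: 2078
  i=4: 2081   i=5: 1071   i=6: 2365   i=7: 1406
  i=8: 548   i=9: 1563
Match at i=9, j=1: a = 9·51 + 1 = 460.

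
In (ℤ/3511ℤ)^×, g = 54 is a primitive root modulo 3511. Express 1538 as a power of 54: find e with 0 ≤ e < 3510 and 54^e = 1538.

2367

Baby-step giant-step with m = ceil(sqrt(3510)) = 60.
Baby table (54^j mod 3511 for j=0..59):
  0:1  1:54  2:2916  3:2980  4:2925  5:3466  6:1081  7:2198
  8:2829  9:1793  10:2025  11:509  12:2909  13:2602  14:68  15:161
  16:1672  17:2513  18:2284  19:451  20:3288  21:2002  22:2778  23:2550
  24:771  25:3013  26:1196  27:1386  28:1113  29:415  30:1344  31:2356
  32:828  33:2580  34:2391  35:2718  36:2821  37:1361  38:3274  39:1246
  40:575  41:2962  42:1953  43:132  44:106  45:2213  46:128  47:3401
  48:1082  49:2252  50:2234  51:1262  52:1439  53:464  54:479  55:1289
  56:2897  57:1954  58:186  59:3022
Giant step factor: 54^(-60) ≡ 2269 (mod 3511).
Scan 1538·2269^i mod 3511 for i = 0, 1, …:
  i=0: 1538   i=1: 3299   i=2: 3490   i=3: 1505
  i=4: 2153   i=5: 1356   i=6: 1128   i=7: 3424
  i=8: 2724   i=9: 1396     …   i=38: 3459
  i=39: 1386
Match at i=39, j=27: e = 39·60 + 27 = 2367.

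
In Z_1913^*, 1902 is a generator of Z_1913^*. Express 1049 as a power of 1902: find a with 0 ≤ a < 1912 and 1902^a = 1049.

Baby-step giant-step with m = ceil(sqrt(1912)) = 44.
Baby table (1902^j mod 1913 for j=0..43):
  0:1  1:1902  2:121  3:582  4:1250  5:1554  6:123  7:560
  8:1492  9:805  10:710  11:1755  12:1738  13:12  14:1781  15:1452
  16:1245  17:1609  18:1431  19:1476  20:981  21:687  22:95  23:868
  24:17  25:1726  26:144  27:329  28:207  29:1549  30:178  31:1868
  32:495  33:294  34:592  35:1140  36:851  37:204  38:1582  39:1728
  40:122  41:571  42:1371  43:223
Giant step factor: 1902^(-44) ≡ 1123 (mod 1913).
Scan 1049·1123^i mod 1913 for i = 0, 1, …:
  i=0: 1049   i=1: 1532   i=2: 649   i=3: 1887
  i=4: 1410   i=5: 1379   i=6: 1000   i=7: 69
  i=8: 967   i=9: 1270     …   i=16: 1878
  i=17: 868
Match at i=17, j=23: a = 17·44 + 23 = 771.

771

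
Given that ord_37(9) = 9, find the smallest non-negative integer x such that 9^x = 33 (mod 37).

Successive powers of 9 modulo 37:
  9^0=1  9^1=9  9^2=7  9^3=26  9^4=12  9^5=34
  9^6=10  9^7=16  9^8=33
So 9^8 ≡ 33 (mod 37), giving x = 8.

8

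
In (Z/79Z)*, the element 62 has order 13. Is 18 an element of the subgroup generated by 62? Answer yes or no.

yes

⟨62⟩ has order 13; its elements mod 79 are {1, 8, 10, 18, 21, 22, 38, 46, 52, 62, 64, 65, 67}.
18 is in this set.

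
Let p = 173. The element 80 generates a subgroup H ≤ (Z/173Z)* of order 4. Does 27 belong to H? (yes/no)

no

⟨80⟩ has order 4; its elements mod 173 are {1, 80, 93, 172}.
27 is not in this set.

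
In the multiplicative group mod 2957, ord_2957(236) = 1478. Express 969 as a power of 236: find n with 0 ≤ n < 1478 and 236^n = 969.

Baby-step giant-step with m = ceil(sqrt(1478)) = 39.
Baby table (236^j mod 2957 for j=0..38):
  0:1  1:236  2:2470  3:391  4:609  5:1788  6:2074  7:1559
  8:1256  9:716  10:427  11:234  12:1998  13:1365  14:2784  15:570
  16:1455  17:368  18:1095  19:1161  20:1952  21:2337  22:1530  23:326
  24:54  25:916  26:315  27:415  28:359  29:1928  30:2587  31:1390
  32:2770  33:223  34:2359  35:808  36:1440  37:2742  38:2486
Giant step factor: 236^(-39) ≡ 848 (mod 2957).
Scan 969·848^i mod 2957 for i = 0, 1, …:
  i=0: 969   i=1: 2623   i=2: 640   i=3: 1589
  i=4: 2037   i=5: 488   i=6: 2801   i=7: 777
  i=8: 2442   i=9: 916
Match at i=9, j=25: n = 9·39 + 25 = 376.

376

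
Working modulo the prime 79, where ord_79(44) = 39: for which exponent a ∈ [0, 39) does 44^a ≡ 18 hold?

Successive powers of 44 modulo 79:
  44^0=1  44^1=44  44^2=40  44^3=22  44^4=20  44^5=11
  44^6=10  44^7=45  44^8=5  44^9=62  44^10=42  44^11=31
  44^12=21  44^13=55  44^14=50  44^15=67  44^16=25  44^17=73
  44^18=52  44^19=76  44^20=26  44^21=38  44^22=13  44^23=19
  44^24=46  44^25=49  44^26=23  44^27=64  44^28=51  44^29=32
  44^30=65  44^31=16  44^32=72  44^33=8  44^34=36  44^35=4
  44^36=18
So 44^36 ≡ 18 (mod 79), giving a = 36.

36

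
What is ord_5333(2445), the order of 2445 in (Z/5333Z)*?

The order of 2445 must divide p − 1 = 5332 = 2^2 · 31 · 43.
Divisors: 1, 2, 4, 31, 43, 62, 86, 124, 172, 1333, 2666, 5332.
Check each in increasing order: 2445^1 ≡ 2445;  2445^2 ≡ 5065;  2445^4 ≡ 2495;  2445^31 ≡ 3623;  2445^43 ≡ 3962;  2445^62 ≡ 1616;  2445^86 ≡ 2425;  2445^124 ≡ 3619;  2445^172 ≡ 3659;  2445^1333 ≡ 2703;  2445^2666 ≡ 5332;  2445^5332 ≡ 1.
Smallest exponent giving 1 is 5332.

5332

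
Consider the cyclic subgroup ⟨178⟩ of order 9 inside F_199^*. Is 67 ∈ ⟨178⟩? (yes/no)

no

67 ∈ ⟨178⟩ iff 67^9 ≡ 1 (mod 199), since |⟨178⟩| = 9.
67^9 mod 199 = 60.
Since 60 ≠ 1, 67 does not lie in the subgroup.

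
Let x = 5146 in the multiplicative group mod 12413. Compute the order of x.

12412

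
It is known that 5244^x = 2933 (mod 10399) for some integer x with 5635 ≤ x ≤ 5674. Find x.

5644

Compute 5244^5635 mod 10399 = 4049, then multiply by 5244 repeatedly:
  5244^5635=4049  5244^5636=8597  5244^5637=3003  5244^5638=3646  5244^5639=6262
  5244^5640=8285  5244^5641=9917  5244^5642=9748  5244^5643=7427  5244^5644=2933
Found 2933 at exponent 5644.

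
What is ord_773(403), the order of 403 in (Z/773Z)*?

386

The order of 403 must divide p − 1 = 772 = 2^2 · 193.
Divisors: 1, 2, 4, 193, 386, 772.
Check each in increasing order: 403^1 ≡ 403;  403^2 ≡ 79;  403^4 ≡ 57;  403^193 ≡ 772;  403^386 ≡ 1.
Smallest exponent giving 1 is 386.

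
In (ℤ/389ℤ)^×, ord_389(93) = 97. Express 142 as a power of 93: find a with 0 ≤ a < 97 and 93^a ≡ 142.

76

Baby-step giant-step with m = ceil(sqrt(97)) = 10.
Baby table (93^j mod 389 for j=0..9):
  0:1  1:93  2:91  3:294  4:112  5:302  6:78  7:252
  8:96  9:370
Giant step factor: 93^(-10) ≡ 330 (mod 389).
Scan 142·330^i mod 389 for i = 0, 1, …:
  i=0: 142   i=1: 180   i=2: 272   i=3: 290
  i=4: 6   i=5: 35   i=6: 269   i=7: 78
Match at i=7, j=6: a = 7·10 + 6 = 76.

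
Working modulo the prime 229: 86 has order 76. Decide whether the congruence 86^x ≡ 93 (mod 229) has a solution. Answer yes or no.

yes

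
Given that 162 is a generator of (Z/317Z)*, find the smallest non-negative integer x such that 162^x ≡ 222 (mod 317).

124

Baby-step giant-step with m = ceil(sqrt(316)) = 18.
Baby table (162^j mod 317 for j=0..17):
  0:1  1:162  2:250  3:241  4:51  5:20  6:70  7:245
  8:65  9:69  10:83  11:132  12:145  13:32  14:112  15:75
  16:104  17:47
Giant step factor: 162^(-18) ≡ 53 (mod 317).
Scan 222·53^i mod 317 for i = 0, 1, …:
  i=0: 222   i=1: 37   i=2: 59   i=3: 274
  i=4: 257   i=5: 307   i=6: 104
Match at i=6, j=16: x = 6·18 + 16 = 124.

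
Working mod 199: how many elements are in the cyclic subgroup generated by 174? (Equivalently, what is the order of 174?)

The order of 174 must divide p − 1 = 198 = 2 · 3^2 · 11.
Divisors: 1, 2, 3, 6, 9, 11, 18, 22, 33, 66, 99, 198.
Check each in increasing order: 174^1 ≡ 174;  174^2 ≡ 28;  174^3 ≡ 96;  174^6 ≡ 62;  174^9 ≡ 181;  174^11 ≡ 93;  174^18 ≡ 125;  174^22 ≡ 92;  174^33 ≡ 198;  174^66 ≡ 1.
Smallest exponent giving 1 is 66.

66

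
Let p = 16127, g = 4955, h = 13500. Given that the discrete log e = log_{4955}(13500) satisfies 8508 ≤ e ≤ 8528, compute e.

Compute 4955^8508 mod 16127 = 12159, then multiply by 4955 repeatedly:
  4955^8508=12159  4955^8509=13500
Found 13500 at exponent 8509.

8509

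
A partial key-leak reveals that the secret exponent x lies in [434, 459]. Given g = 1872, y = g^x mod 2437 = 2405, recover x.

Compute 1872^434 mod 2437 = 614, then multiply by 1872 repeatedly:
  1872^434=614  1872^435=1581  1872^436=1114  1872^437=1773  1872^438=2299
  1872^439=2423  1872^440=599  1872^441=308  1872^442=1444  1872^443=535
  1872^444=2350  1872^445=415  1872^446=1914  1872^447=618  1872^448=1758
  1872^449=1026  1872^450=316  1872^451=1798  1872^452=359  1872^453=1873
  1872^454=1850  1872^455=223  1872^456=729  1872^457=2405
Found 2405 at exponent 457.

457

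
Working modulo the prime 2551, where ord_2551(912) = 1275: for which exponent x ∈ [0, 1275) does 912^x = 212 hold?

318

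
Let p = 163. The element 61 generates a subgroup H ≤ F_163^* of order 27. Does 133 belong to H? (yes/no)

yes

133 ∈ ⟨61⟩ iff 133^27 ≡ 1 (mod 163), since |⟨61⟩| = 27.
133^27 mod 163 = 1.
Since 1 = 1, 133 lies in the subgroup.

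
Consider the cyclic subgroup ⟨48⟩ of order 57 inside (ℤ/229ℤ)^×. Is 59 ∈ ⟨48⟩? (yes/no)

no

59 ∈ ⟨48⟩ iff 59^57 ≡ 1 (mod 229), since |⟨48⟩| = 57.
59^57 mod 229 = 122.
Since 122 ≠ 1, 59 does not lie in the subgroup.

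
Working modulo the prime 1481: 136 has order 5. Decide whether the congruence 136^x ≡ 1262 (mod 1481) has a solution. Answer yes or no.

no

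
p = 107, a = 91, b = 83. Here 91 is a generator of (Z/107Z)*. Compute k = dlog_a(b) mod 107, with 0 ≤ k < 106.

Baby-step giant-step with m = ceil(sqrt(106)) = 11.
Baby table (91^j mod 107 for j=0..10):
  0:1  1:91  2:42  3:77  4:52  5:24  6:44  7:45
  8:29  9:71  10:41
Giant step factor: 91^(-11) ≡ 84 (mod 107).
Scan 83·84^i mod 107 for i = 0, 1, …:
  i=0: 83   i=1: 17   i=2: 37   i=3: 5
  i=4: 99   i=5: 77
Match at i=5, j=3: k = 5·11 + 3 = 58.

58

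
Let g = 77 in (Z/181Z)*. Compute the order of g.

180

The order of 77 must divide p − 1 = 180 = 2^2 · 3^2 · 5.
Divisors: 1, 2, 3, 4, 5, 6, 9, 10, 12, 15, 18, 20, 30, 36, 45, 60, 90, 180.
Check each in increasing order: 77^1 ≡ 77;  77^2 ≡ 137;  77^3 ≡ 51;  77^4 ≡ 126;  77^5 ≡ 109;  77^6 ≡ 67;  77^9 ≡ 159;  77^10 ≡ 116;  77^12 ≡ 145;  77^15 ≡ 155;  77^18 ≡ 122;  77^20 ≡ 62;  77^30 ≡ 133;  77^36 ≡ 42;  77^45 ≡ 162;  77^60 ≡ 132;  77^90 ≡ 180;  77^180 ≡ 1.
Smallest exponent giving 1 is 180.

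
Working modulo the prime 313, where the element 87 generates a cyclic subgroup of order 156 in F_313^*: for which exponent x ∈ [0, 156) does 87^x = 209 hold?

64

Baby-step giant-step with m = ceil(sqrt(156)) = 13.
Baby table (87^j mod 313 for j=0..12):
  0:1  1:87  2:57  3:264  4:119  5:24  6:210  7:116
  8:76  9:39  10:263  11:32  12:280
Giant step factor: 87^(-13) ≡ 284 (mod 313).
Scan 209·284^i mod 313 for i = 0, 1, …:
  i=0: 209   i=1: 199   i=2: 176   i=3: 217
  i=4: 280
Match at i=4, j=12: x = 4·13 + 12 = 64.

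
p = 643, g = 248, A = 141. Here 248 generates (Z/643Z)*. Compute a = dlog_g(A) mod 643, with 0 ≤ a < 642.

376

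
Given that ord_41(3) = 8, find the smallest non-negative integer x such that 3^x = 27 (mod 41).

Successive powers of 3 modulo 41:
  3^0=1  3^1=3  3^2=9  3^3=27
So 3^3 ≡ 27 (mod 41), giving x = 3.

3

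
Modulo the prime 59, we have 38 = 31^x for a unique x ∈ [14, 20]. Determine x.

15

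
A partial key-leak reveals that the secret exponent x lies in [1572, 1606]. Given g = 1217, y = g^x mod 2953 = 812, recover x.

Compute 1217^1572 mod 2953 = 1228, then multiply by 1217 repeatedly:
  1217^1572=1228  1217^1573=258  1217^1574=968  1217^1575=2762  1217^1576=840
  1217^1577=542  1217^1578=1095  1217^1579=812
Found 812 at exponent 1579.

1579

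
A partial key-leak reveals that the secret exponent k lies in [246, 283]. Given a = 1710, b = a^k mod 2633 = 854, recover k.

247

Compute 1710^246 mod 2633 = 2498, then multiply by 1710 repeatedly:
  1710^246=2498  1710^247=854
Found 854 at exponent 247.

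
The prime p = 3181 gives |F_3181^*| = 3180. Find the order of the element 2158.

The order of 2158 must divide p − 1 = 3180 = 2^2 · 3 · 5 · 53.
Divisors: 1, 2, 3, 4, 5, 6, 10, 12, 15, 20, 30, 53, 60, 106, 159, 212, 265, 318, 530, 636, 795, 1060, 1590, 3180.
Check each in increasing order: 2158^1 ≡ 2158;  2158^2 ≡ 3161;  2158^3 ≡ 1374;  2158^4 ≡ 400;  2158^5 ≡ 1149;  2158^6 ≡ 1543;  2158^10 ≡ 86;  2158^12 ≡ 1461;  2158^15 ≡ 203;  2158^20 ≡ 1034;  2158^30 ≡ 3037;  2158^53 ≡ 2911;  2158^60 ≡ 1650;  2158^106 ≡ 2918;  2158^159 ≡ 1028;  2158^212 ≡ 2368;  2158^265 ≡ 21;  2158^318 ≡ 692;  2158^530 ≡ 441;  2158^636 ≡ 1714;  2158^795 ≡ 2899;  2158^1060 ≡ 440;  2158^1590 ≡ 3180;  2158^3180 ≡ 1.
Smallest exponent giving 1 is 3180.

3180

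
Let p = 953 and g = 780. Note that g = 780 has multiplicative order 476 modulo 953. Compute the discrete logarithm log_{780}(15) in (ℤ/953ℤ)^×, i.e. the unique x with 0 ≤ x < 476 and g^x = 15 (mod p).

396

Baby-step giant-step with m = ceil(sqrt(476)) = 22.
Baby table (780^j mod 953 for j=0..21):
  0:1  1:780  2:386  3:885  4:328  5:436  6:812  7:568
  8:848  9:58  10:449  11:469  12:821  13:917  14:510  15:399
  16:542  17:581  18:505  19:311  20:518  21:921
Giant step factor: 780^(-22) ≡ 665 (mod 953).
Scan 15·665^i mod 953 for i = 0, 1, …:
  i=0: 15   i=1: 445   i=2: 495   i=3: 390
  i=4: 134   i=5: 481   i=6: 610   i=7: 625
  i=8: 117   i=9: 612     …   i=17: 771
  i=18: 1
Match at i=18, j=0: x = 18·22 + 0 = 396.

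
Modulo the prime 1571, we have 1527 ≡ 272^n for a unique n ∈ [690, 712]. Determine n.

710

Compute 272^690 mod 1571 = 233, then multiply by 272 repeatedly:
  272^690=233  272^691=536  272^692=1260  272^693=242  272^694=1413
  272^695=1012  272^696=339  272^697=1090  272^698=1132  272^699=1559
  272^700=1449  272^701=1378  272^702=918  272^703=1478  272^704=1411
  272^705=468  272^706=45  272^707=1243  272^708=331  272^709=485
  272^710=1527
Found 1527 at exponent 710.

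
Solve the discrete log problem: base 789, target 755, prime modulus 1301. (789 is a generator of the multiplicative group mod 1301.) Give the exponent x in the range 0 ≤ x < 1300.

389

Baby-step giant-step with m = ceil(sqrt(1300)) = 37.
Baby table (789^j mod 1301 for j=0..36):
  0:1  1:789  2:643  3:1238  4:1032  5:1123  6:66  7:34
  8:806  9:1046  10:460  11:1262  12:453  13:943  14:1156  15:83
  16:437  17:28  18:1276  19:1091  20:838  21:274  22:220  23:547
  24:952  25:451  26:666  27:1171  28:209  29:975  30:384  31:1144
  32:1023  33:527  34:784  35:601  36:625
Giant step factor: 789^(-37) ≡ 198 (mod 1301).
Scan 755·198^i mod 1301 for i = 0, 1, …:
  i=0: 755   i=1: 1176   i=2: 1270   i=3: 367
  i=4: 1111   i=5: 109   i=6: 766   i=7: 752
  i=8: 582   i=9: 748   i=10: 1091
Match at i=10, j=19: x = 10·37 + 19 = 389.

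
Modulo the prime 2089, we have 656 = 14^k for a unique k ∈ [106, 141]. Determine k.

Compute 14^106 mod 2089 = 856, then multiply by 14 repeatedly:
  14^106=856  14^107=1539  14^108=656
Found 656 at exponent 108.

108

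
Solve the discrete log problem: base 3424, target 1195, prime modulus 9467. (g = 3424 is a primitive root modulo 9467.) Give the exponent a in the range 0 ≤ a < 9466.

Baby-step giant-step with m = ceil(sqrt(9466)) = 98.
Baby table (3424^j mod 9467 for j=0..97):
  0:1  1:3424  2:3630  3:8416  4:8303  5:71  6:6429  7:2121
  8:1115  9:2559  10:5041  11:2043  12:8586  13:3429  14:1816  15:7632
  16:3048  17:3718  18:6784  19:5865  20:2253  21:8134  22:8369  23:8314
  24:9334  25:8491  26:27  27:7245  28:3340  29:24  30:6440  31:1917
  32:3177  33:465  34:1704  35:2824  36:3569  37:7826  38:4614  39:7380
  40:1697  41:7257  42:6560  43:5716  44:3295  45:6883  46:4029  47:1877
  48:8222  49:6737  50:5876  51:2049  52:729  53:6275  54:4977  55:648
  56:3474  57:4424  58:576  59:3088  60:8140  61:512  62:1693  63:3028
  64:1507  65:453  66:7951  67:6599  68:6714  69:2860  70:3762  71:5968
  72:4646  73:3344  74:4253  75:2026  76:7180  77:7988  78:749  79:8486
  80:1841  81:8029  82:8595  83:5844  84:6085  85:7640  86:2039  87:4357
  88:7843  89:6020  90:2821  91:2764  92:6403  93:7767  94:1405  95:1484
  96:6904  97:197
Giant step factor: 3424^(-98) ≡ 1114 (mod 9467).
Scan 1195·1114^i mod 9467 for i = 0, 1, …:
  i=0: 1195   i=1: 5850   i=2: 3604   i=3: 848
  i=4: 7439   i=5: 3421   i=6: 5260   i=7: 9034
  i=8: 455   i=9: 5119     …   i=34: 1601
  i=35: 3718
Match at i=35, j=17: a = 35·98 + 17 = 3447.

3447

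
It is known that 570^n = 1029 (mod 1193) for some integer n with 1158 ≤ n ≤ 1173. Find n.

1162

Compute 570^1158 mod 1193 = 409, then multiply by 570 repeatedly:
  570^1158=409  570^1159=495  570^1160=602  570^1161=749  570^1162=1029
Found 1029 at exponent 1162.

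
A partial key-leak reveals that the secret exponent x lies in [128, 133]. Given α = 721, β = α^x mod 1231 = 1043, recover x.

132

Compute 721^128 mod 1231 = 40, then multiply by 721 repeatedly:
  721^128=40  721^129=527  721^130=819  721^131=850  721^132=1043
Found 1043 at exponent 132.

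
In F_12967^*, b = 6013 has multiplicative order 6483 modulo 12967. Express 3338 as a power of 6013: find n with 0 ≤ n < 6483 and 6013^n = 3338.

Baby-step giant-step with m = ceil(sqrt(6483)) = 81.
Baby table (6013^j mod 12967 for j=0..80):
  0:1  1:6013  2:4173  3:1104  4:12215  5:3707  6:12885  7:12647
  8:7923  9:241  10:9796  11:7234  12:6724  13:306  14:11631  15:6172
  16:682  17:3294  18:6213  19:842  20:5816  21:12576  22:8911  23:2199
  24:9214  25:8758  26:2867  27:6128  28:8417  29:1220  30:9505  31:7996
  32:11279  33:3217  34:10024  35:3696  36:11577  37:5645  38:8746  39:8513
  40:7920  41:8136  42:10244  43:3922  44:8980  45:2152  46:11877  47:7132
  48:2847  49:2571  50:2759  51:5074  52:11578  53:11658  54:12919  55:9617
  56:7168  57:11843  58:10162  59:3602  60:3936  61:2393  62:8706  63:1399
  64:9571  65:2877  66:1423  67:11246  68:12260  69:1985  70:6165  71:10459
  72:17  73:11452  74:6106  75:5801  76:183  77:11151  78:11573  79:7527
  80:5021
Giant step factor: 6013^(-81) ≡ 633 (mod 12967).
Scan 3338·633^i mod 12967 for i = 0, 1, …:
  i=0: 3338   i=1: 12300   i=2: 5700   i=3: 3274
  i=4: 10689   i=5: 10330   i=6: 3522   i=7: 12069
  i=8: 2114   i=9: 2561     …   i=65: 4130
  i=66: 7923
Match at i=66, j=8: n = 66·81 + 8 = 5354.

5354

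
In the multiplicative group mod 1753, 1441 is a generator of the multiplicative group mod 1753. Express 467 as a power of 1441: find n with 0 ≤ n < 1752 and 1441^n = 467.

Baby-step giant-step with m = ceil(sqrt(1752)) = 42.
Baby table (1441^j mod 1753 for j=0..41):
  0:1  1:1441  2:929  3:1150  4:565  5:773  6:738  7:1140
  8:179  9:248  10:1509  11:749  12:1214  13:1633  14:627  15:712
  16:487  17:567  18:149  19:843  20:1687  21:1309  22:41  23:1232
  24:1276  25:1572  26:376  27:139  28:457  29:1162  30:327  31:1403
  32:514  33:908  34:690  35:339  36:1165  37:1144  38:684  39:458
  40:850  41:1256
Giant step factor: 1441^(-42) ≡ 401 (mod 1753).
Scan 467·401^i mod 1753 for i = 0, 1, …:
  i=0: 467   i=1: 1449   i=2: 806   i=3: 654
  i=4: 1057   i=5: 1384   i=6: 1036   i=7: 1728
  i=8: 493   i=9: 1357     …   i=13: 1157
  i=14: 1165
Match at i=14, j=36: n = 14·42 + 36 = 624.

624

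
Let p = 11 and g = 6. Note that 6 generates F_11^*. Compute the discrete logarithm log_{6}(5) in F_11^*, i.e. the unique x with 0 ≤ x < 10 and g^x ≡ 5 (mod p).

Successive powers of 6 modulo 11:
  6^0=1  6^1=6  6^2=3  6^3=7  6^4=9  6^5=10
  6^6=5
So 6^6 ≡ 5 (mod 11), giving x = 6.

6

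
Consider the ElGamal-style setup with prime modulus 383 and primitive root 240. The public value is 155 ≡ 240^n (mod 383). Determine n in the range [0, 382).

139

Baby-step giant-step with m = ceil(sqrt(382)) = 20.
Baby table (240^j mod 383 for j=0..19):
  0:1  1:240  2:150  3:381  4:286  5:83  6:4  7:194
  8:217  9:375  10:378  11:332  12:16  13:10  14:102  15:351
  16:363  17:179  18:64  19:40
Giant step factor: 240^(-20) ≡ 46 (mod 383).
Scan 155·46^i mod 383 for i = 0, 1, …:
  i=0: 155   i=1: 236   i=2: 132   i=3: 327
  i=4: 105   i=5: 234   i=6: 40
Match at i=6, j=19: n = 6·20 + 19 = 139.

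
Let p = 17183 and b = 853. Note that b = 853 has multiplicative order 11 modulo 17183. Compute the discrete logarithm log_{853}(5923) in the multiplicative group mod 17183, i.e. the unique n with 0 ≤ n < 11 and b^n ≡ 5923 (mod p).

2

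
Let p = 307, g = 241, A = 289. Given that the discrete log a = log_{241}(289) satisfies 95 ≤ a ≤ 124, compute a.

102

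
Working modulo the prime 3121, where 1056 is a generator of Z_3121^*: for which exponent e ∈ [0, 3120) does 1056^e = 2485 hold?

Baby-step giant-step with m = ceil(sqrt(3120)) = 56.
Baby table (1056^j mod 3121 for j=0..55):
  0:1  1:1056  2:939  3:2227  4:1599  5:83  6:260  7:3033
  8:702  9:1635  10:647  11:2854  12:2059  13:2088  14:1502  15:644
  16:2807  17:2363  18:1649  19:2947  20:395  21:2027  22:2627  23:2664
  24:1163  25:1575  26:2828  27:2692  28:2642  29:2899  30:2764  31:649
  32:1845  33:816  34:300  35:1579  36:810  37:206  38:2187  39:3053
  40:3096  41:1689  42:1493  43:503  44:598  45:1046  46:2863  47:2200
  48:1176  49:2819  50:2551  51:433  52:1582  53:857  54:3023  55:2626
Giant step factor: 1056^(-56) ≡ 2234 (mod 3121).
Scan 2485·2234^i mod 3121 for i = 0, 1, …:
  i=0: 2485   i=1: 2352   i=2: 1725   i=3: 2336
  i=4: 312   i=5: 1025   i=6: 2157   i=7: 3035
  i=8: 1378   i=9: 1146     …   i=22: 1023
  i=23: 810
Match at i=23, j=36: e = 23·56 + 36 = 1324.

1324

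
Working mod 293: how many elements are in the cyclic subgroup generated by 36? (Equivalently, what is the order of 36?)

73

The order of 36 must divide p − 1 = 292 = 2^2 · 73.
Divisors: 1, 2, 4, 73, 146, 292.
Check each in increasing order: 36^1 ≡ 36;  36^2 ≡ 124;  36^4 ≡ 140;  36^73 ≡ 1.
Smallest exponent giving 1 is 73.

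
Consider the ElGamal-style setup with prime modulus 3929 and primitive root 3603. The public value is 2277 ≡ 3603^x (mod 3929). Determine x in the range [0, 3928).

3426

Baby-step giant-step with m = ceil(sqrt(3928)) = 63.
Baby table (3603^j mod 3929 for j=0..62):
  0:1  1:3603  2:193  3:3875  4:1888  5:1365  6:2916  7:202
  8:941  9:3625  10:879  11:263  12:700  13:3611  14:1514  15:1490
  16:1456  17:753  18:2049  19:3885  20:2557  21:3295  22:2376  23:3366
  24:2804  25:1353  26:2899  27:1815  28:1589  29:614  30:215  31:632
  32:2205  33:177  34:1233  35:2729  36:2229  37:211  38:1936  39:1433
  40:393  41:1539  42:1198  43:2352  44:3332  45:2101  46:2649  47:806
  48:487  49:2327  50:3624  51:1205  52:70  53:754  54:1723  55:149
  56:2503  57:1254  58:3741  59:2353  60:3006  61:2294  62:2595
Giant step factor: 3603^(-63) ≡ 649 (mod 3929).
Scan 2277·649^i mod 3929 for i = 0, 1, …:
  i=0: 2277   i=1: 469   i=2: 1848   i=3: 1007
  i=4: 1329   i=5: 2070   i=6: 3641   i=7: 1680
  i=8: 1987   i=9: 851     …   i=53: 2438
  i=54: 2804
Match at i=54, j=24: x = 54·63 + 24 = 3426.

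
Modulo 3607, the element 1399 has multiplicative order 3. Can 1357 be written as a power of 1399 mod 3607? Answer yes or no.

no

1357 ∈ ⟨1399⟩ iff 1357^3 ≡ 1 (mod 3607), since |⟨1399⟩| = 3.
1357^3 mod 3607 = 3261.
Since 3261 ≠ 1, 1357 does not lie in the subgroup.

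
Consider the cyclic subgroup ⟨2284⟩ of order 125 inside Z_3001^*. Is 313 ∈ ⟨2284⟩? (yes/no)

no

313 ∈ ⟨2284⟩ iff 313^125 ≡ 1 (mod 3001), since |⟨2284⟩| = 125.
313^125 mod 3001 = 2614.
Since 2614 ≠ 1, 313 does not lie in the subgroup.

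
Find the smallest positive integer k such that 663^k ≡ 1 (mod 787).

The order of 663 must divide p − 1 = 786 = 2 · 3 · 131.
Divisors: 1, 2, 3, 6, 131, 262, 393, 786.
Check each in increasing order: 663^1 ≡ 663;  663^2 ≡ 423;  663^3 ≡ 277;  663^6 ≡ 390;  663^131 ≡ 408;  663^262 ≡ 407;  663^393 ≡ 786;  663^786 ≡ 1.
Smallest exponent giving 1 is 786.

786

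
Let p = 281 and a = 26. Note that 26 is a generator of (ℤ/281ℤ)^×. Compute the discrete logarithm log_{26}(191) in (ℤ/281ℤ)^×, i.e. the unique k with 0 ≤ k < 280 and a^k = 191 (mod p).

84

Baby-step giant-step with m = ceil(sqrt(280)) = 17.
Baby table (26^j mod 281 for j=0..16):
  0:1  1:26  2:114  3:154  4:70  5:134  6:112  7:102
  8:123  9:107  10:253  11:115  12:180  13:184  14:7  15:182
  16:236
Giant step factor: 26^(-17) ≡ 226 (mod 281).
Scan 191·226^i mod 281 for i = 0, 1, …:
  i=0: 191   i=1: 173   i=2: 39   i=3: 103
  i=4: 236
Match at i=4, j=16: k = 4·17 + 16 = 84.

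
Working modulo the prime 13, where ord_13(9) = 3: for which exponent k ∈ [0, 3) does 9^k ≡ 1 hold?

Successive powers of 9 modulo 13:
  9^0=1
So 9^0 ≡ 1 (mod 13), giving k = 0.

0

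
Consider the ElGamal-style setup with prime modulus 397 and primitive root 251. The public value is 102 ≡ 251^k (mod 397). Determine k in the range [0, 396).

Baby-step giant-step with m = ceil(sqrt(396)) = 20.
Baby table (251^j mod 397 for j=0..19):
  0:1  1:251  2:275  3:344  4:195  5:114  6:30  7:384
  8:310  9:395  10:292  11:244  12:106  13:7  14:169  15:337
  16:26  17:174  18:4  19:210
Giant step factor: 251^(-20) ≡ 349 (mod 397).
Scan 102·349^i mod 397 for i = 0, 1, …:
  i=0: 102   i=1: 265   i=2: 381   i=3: 371
  i=4: 57   i=5: 43   i=6: 318   i=7: 219
  i=8: 207   i=9: 386   i=10: 131   i=11: 64
  i=12: 104   i=13: 169
Match at i=13, j=14: k = 13·20 + 14 = 274.

274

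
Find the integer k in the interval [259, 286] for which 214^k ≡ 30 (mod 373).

Compute 214^259 mod 373 = 224, then multiply by 214 repeatedly:
  214^259=224  214^260=192  214^261=58  214^262=103  214^263=35
  214^264=30
Found 30 at exponent 264.

264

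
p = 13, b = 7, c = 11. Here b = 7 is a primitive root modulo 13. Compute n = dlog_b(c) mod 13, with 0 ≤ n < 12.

Successive powers of 7 modulo 13:
  7^0=1  7^1=7  7^2=10  7^3=5  7^4=9  7^5=11
So 7^5 ≡ 11 (mod 13), giving n = 5.

5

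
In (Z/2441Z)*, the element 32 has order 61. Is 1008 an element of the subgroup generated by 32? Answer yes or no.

no

1008 ∈ ⟨32⟩ iff 1008^61 ≡ 1 (mod 2441), since |⟨32⟩| = 61.
1008^61 mod 2441 = 2274.
Since 2274 ≠ 1, 1008 does not lie in the subgroup.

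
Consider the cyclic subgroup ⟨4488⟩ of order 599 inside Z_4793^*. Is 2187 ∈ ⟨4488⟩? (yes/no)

no

2187 ∈ ⟨4488⟩ iff 2187^599 ≡ 1 (mod 4793), since |⟨4488⟩| = 599.
2187^599 mod 4793 = 4601.
Since 4601 ≠ 1, 2187 does not lie in the subgroup.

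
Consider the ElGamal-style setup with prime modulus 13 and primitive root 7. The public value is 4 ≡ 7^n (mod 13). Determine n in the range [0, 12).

10

Successive powers of 7 modulo 13:
  7^0=1  7^1=7  7^2=10  7^3=5  7^4=9  7^5=11
  7^6=12  7^7=6  7^8=3  7^9=8  7^10=4
So 7^10 ≡ 4 (mod 13), giving n = 10.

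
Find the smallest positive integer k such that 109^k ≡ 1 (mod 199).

The order of 109 must divide p − 1 = 198 = 2 · 3^2 · 11.
Divisors: 1, 2, 3, 6, 9, 11, 18, 22, 33, 66, 99, 198.
Check each in increasing order: 109^1 ≡ 109;  109^2 ≡ 140;  109^3 ≡ 136;  109^6 ≡ 188;  109^9 ≡ 96;  109^11 ≡ 107;  109^18 ≡ 62;  109^22 ≡ 106;  109^33 ≡ 198;  109^66 ≡ 1.
Smallest exponent giving 1 is 66.

66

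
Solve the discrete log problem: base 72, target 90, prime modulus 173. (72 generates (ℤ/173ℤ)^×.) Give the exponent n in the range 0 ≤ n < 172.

62

Baby-step giant-step with m = ceil(sqrt(172)) = 14.
Baby table (72^j mod 173 for j=0..13):
  0:1  1:72  2:167  3:87  4:36  5:170  6:130  7:18
  8:85  9:65  10:9  11:129  12:119  13:91
Giant step factor: 72^(-14) ≡ 55 (mod 173).
Scan 90·55^i mod 173 for i = 0, 1, …:
  i=0: 90   i=1: 106   i=2: 121   i=3: 81
  i=4: 130
Match at i=4, j=6: n = 4·14 + 6 = 62.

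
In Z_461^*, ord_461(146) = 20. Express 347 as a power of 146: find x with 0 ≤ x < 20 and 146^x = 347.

Successive powers of 146 modulo 461:
  146^0=1  146^1=146  146^2=110  146^3=386  146^4=114  146^5=48
  146^6=93  146^7=209  146^8=88  146^9=401  146^10=460  146^11=315
  146^12=351  146^13=75  146^14=347
So 146^14 ≡ 347 (mod 461), giving x = 14.

14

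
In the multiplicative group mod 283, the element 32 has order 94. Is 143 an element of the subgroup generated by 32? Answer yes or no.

143 ∈ ⟨32⟩ iff 143^94 ≡ 1 (mod 283), since |⟨32⟩| = 94.
143^94 mod 283 = 238.
Since 238 ≠ 1, 143 does not lie in the subgroup.

no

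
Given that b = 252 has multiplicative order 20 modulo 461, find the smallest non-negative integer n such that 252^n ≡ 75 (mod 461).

9

Successive powers of 252 modulo 461:
  252^0=1  252^1=252  252^2=347  252^3=315  252^4=88  252^5=48
  252^6=110  252^7=60  252^8=368  252^9=75
So 252^9 ≡ 75 (mod 461), giving n = 9.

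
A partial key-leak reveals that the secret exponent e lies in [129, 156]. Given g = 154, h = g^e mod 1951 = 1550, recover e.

144

Compute 154^129 mod 1951 = 1329, then multiply by 154 repeatedly:
  154^129=1329  154^130=1762  154^131=159  154^132=1074  154^133=1512
  154^134=679  154^135=1163  154^136=1561  154^137=421  154^138=451
  154^139=1169  154^140=534  154^141=294  154^142=403  154^143=1581
  154^144=1550
Found 1550 at exponent 144.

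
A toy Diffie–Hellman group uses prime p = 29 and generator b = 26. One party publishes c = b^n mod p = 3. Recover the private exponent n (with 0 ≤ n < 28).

15

Successive powers of 26 modulo 29:
  26^0=1  26^1=26  26^2=9  26^3=2  26^4=23  26^5=18
  26^6=4  26^7=17  26^8=7  26^9=8  26^10=5  26^11=14
  26^12=16  26^13=10  26^14=28  26^15=3
So 26^15 ≡ 3 (mod 29), giving n = 15.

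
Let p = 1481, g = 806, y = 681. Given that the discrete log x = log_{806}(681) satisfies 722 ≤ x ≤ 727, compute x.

724

Compute 806^722 mod 1481 = 1239, then multiply by 806 repeatedly:
  806^722=1239  806^723=440  806^724=681
Found 681 at exponent 724.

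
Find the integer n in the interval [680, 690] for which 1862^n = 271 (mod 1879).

686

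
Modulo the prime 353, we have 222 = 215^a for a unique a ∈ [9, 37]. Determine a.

16

Compute 215^9 mod 353 = 79, then multiply by 215 repeatedly:
  215^9=79  215^10=41  215^11=343  215^12=321  215^13=180
  215^14=223  215^15=290  215^16=222
Found 222 at exponent 16.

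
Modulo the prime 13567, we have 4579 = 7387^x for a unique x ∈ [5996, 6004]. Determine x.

Compute 7387^5996 mod 13567 = 4579, then multiply by 7387 repeatedly:
  7387^5996=4579
Found 4579 at exponent 5996.

5996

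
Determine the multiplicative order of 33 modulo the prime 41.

The order of 33 must divide p − 1 = 40 = 2^3 · 5.
Divisors: 1, 2, 4, 5, 8, 10, 20, 40.
Check each in increasing order: 33^1 ≡ 33;  33^2 ≡ 23;  33^4 ≡ 37;  33^5 ≡ 32;  33^8 ≡ 16;  33^10 ≡ 40;  33^20 ≡ 1.
Smallest exponent giving 1 is 20.

20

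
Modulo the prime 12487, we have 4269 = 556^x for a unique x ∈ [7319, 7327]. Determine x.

Compute 556^7319 mod 12487 = 10251, then multiply by 556 repeatedly:
  556^7319=10251  556^7320=5484  556^7321=2276  556^7322=4269
Found 4269 at exponent 7322.

7322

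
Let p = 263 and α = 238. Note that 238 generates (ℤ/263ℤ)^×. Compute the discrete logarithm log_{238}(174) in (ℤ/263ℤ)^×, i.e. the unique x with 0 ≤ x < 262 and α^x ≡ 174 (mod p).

165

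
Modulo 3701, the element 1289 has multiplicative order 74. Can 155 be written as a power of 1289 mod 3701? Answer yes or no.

no

155 ∈ ⟨1289⟩ iff 155^74 ≡ 1 (mod 3701), since |⟨1289⟩| = 74.
155^74 mod 3701 = 184.
Since 184 ≠ 1, 155 does not lie in the subgroup.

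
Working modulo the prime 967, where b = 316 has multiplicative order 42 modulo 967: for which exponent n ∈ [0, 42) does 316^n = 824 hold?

Baby-step giant-step with m = ceil(sqrt(42)) = 7.
Baby table (316^j mod 967 for j=0..6):
  0:1  1:316  2:255  3:319  4:236  5:117  6:226
Giant step factor: 316^(-7) ≡ 143 (mod 967).
Scan 824·143^i mod 967 for i = 0, 1, …:
  i=0: 824   i=1: 825   i=2: 1
Match at i=2, j=0: n = 2·7 + 0 = 14.

14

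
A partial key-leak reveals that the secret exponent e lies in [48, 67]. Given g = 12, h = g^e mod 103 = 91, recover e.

52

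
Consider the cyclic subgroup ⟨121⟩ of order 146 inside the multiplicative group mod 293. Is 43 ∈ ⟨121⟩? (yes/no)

43 ∈ ⟨121⟩ iff 43^146 ≡ 1 (mod 293), since |⟨121⟩| = 146.
43^146 mod 293 = 1.
Since 1 = 1, 43 lies in the subgroup.

yes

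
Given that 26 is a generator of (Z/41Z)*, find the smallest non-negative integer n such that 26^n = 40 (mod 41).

Successive powers of 26 modulo 41:
  26^0=1  26^1=26  26^2=20  26^3=28  26^4=31  26^5=27
  26^6=5  26^7=7  26^8=18  26^9=17  26^10=32  26^11=12
  26^12=25  26^13=35  26^14=8  26^15=3  26^16=37  26^17=19
  26^18=2  26^19=11  26^20=40
So 26^20 ≡ 40 (mod 41), giving n = 20.

20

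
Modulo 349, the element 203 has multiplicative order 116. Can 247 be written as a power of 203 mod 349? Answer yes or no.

247 ∈ ⟨203⟩ iff 247^116 ≡ 1 (mod 349), since |⟨203⟩| = 116.
247^116 mod 349 = 1.
Since 1 = 1, 247 lies in the subgroup.

yes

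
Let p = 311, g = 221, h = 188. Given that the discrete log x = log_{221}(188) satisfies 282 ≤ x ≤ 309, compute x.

294

Compute 221^282 mod 311 = 210, then multiply by 221 repeatedly:
  221^282=210  221^283=71  221^284=141  221^285=61  221^286=108
  221^287=232  221^288=268  221^289=138  221^290=20  221^291=66
  221^292=280  221^293=302  221^294=188
Found 188 at exponent 294.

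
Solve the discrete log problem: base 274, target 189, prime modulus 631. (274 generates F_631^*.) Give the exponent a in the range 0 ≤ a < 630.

Baby-step giant-step with m = ceil(sqrt(630)) = 26.
Baby table (274^j mod 631 for j=0..25):
  0:1  1:274  2:618  3:224  4:169  5:243  6:327  7:627
  8:166  9:52  10:366  11:586  12:290  13:585  14:16  15:598
  16:423  17:429  18:180  19:102  20:184  21:567  22:132  23:201
  24:177  25:542
Giant step factor: 274^(-26) ≡ 382 (mod 631).
Scan 189·382^i mod 631 for i = 0, 1, …:
  i=0: 189   i=1: 264   i=2: 519   i=3: 124
  i=4: 43   i=5: 20   i=6: 68   i=7: 105
  i=8: 357   i=9: 78     …   i=19: 458
  i=20: 169
Match at i=20, j=4: a = 20·26 + 4 = 524.

524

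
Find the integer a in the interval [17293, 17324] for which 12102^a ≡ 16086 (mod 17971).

17294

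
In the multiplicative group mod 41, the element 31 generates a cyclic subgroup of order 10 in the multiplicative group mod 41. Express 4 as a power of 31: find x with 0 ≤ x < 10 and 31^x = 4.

Successive powers of 31 modulo 41:
  31^0=1  31^1=31  31^2=18  31^3=25  31^4=37  31^5=40
  31^6=10  31^7=23  31^8=16  31^9=4
So 31^9 ≡ 4 (mod 41), giving x = 9.

9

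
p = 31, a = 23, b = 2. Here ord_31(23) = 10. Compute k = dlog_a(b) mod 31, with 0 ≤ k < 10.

2

Successive powers of 23 modulo 31:
  23^0=1  23^1=23  23^2=2
So 23^2 ≡ 2 (mod 31), giving k = 2.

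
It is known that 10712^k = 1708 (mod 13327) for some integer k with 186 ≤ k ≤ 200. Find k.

193

Compute 10712^186 mod 13327 = 2310, then multiply by 10712 repeatedly:
  10712^186=2310  10712^187=9808  10712^188=6555  10712^189=10524  10712^190=13322
  10712^191=13075  10712^192=5957  10712^193=1708
Found 1708 at exponent 193.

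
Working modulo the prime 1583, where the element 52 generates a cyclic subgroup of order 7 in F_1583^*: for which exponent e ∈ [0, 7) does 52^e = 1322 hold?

Successive powers of 52 modulo 1583:
  52^0=1  52^1=52  52^2=1121  52^3=1304  52^4=1322
So 52^4 ≡ 1322 (mod 1583), giving e = 4.

4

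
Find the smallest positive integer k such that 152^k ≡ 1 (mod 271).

90

The order of 152 must divide p − 1 = 270 = 2 · 3^3 · 5.
Divisors: 1, 2, 3, 5, 6, 9, 10, 15, 18, 27, 30, 45, 54, 90, 135, 270.
Check each in increasing order: 152^1 ≡ 152;  152^2 ≡ 69;  152^3 ≡ 190;  152^5 ≡ 102;  152^6 ≡ 57;  152^9 ≡ 261;  152^10 ≡ 106;  152^15 ≡ 243;  152^18 ≡ 100;  152^27 ≡ 84;  152^30 ≡ 242;  152^45 ≡ 270;  152^54 ≡ 10;  152^90 ≡ 1.
Smallest exponent giving 1 is 90.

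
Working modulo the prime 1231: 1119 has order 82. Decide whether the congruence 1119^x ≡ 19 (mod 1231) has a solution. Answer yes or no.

no

19 ∈ ⟨1119⟩ iff 19^82 ≡ 1 (mod 1231), since |⟨1119⟩| = 82.
19^82 mod 1231 = 401.
Since 401 ≠ 1, 19 does not lie in the subgroup.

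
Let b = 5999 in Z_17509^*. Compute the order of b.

8754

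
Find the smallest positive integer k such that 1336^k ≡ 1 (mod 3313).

3312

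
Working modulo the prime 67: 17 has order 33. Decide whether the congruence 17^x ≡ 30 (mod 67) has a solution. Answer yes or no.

30 ∈ ⟨17⟩ iff 30^33 ≡ 1 (mod 67), since |⟨17⟩| = 33.
30^33 mod 67 = 66.
Since 66 ≠ 1, 30 does not lie in the subgroup.

no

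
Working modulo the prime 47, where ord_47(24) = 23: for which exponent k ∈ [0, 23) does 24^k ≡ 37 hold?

13

Successive powers of 24 modulo 47:
  24^0=1  24^1=24  24^2=12  24^3=6  24^4=3  24^5=25
  24^6=36  24^7=18  24^8=9  24^9=28  24^10=14  24^11=7
  24^12=27  24^13=37
So 24^13 ≡ 37 (mod 47), giving k = 13.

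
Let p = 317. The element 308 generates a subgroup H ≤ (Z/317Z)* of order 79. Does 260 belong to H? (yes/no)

260 ∈ ⟨308⟩ iff 260^79 ≡ 1 (mod 317), since |⟨308⟩| = 79.
260^79 mod 317 = 316.
Since 316 ≠ 1, 260 does not lie in the subgroup.

no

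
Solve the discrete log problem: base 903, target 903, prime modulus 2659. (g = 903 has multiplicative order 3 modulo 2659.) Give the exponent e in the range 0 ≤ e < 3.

Successive powers of 903 modulo 2659:
  903^0=1  903^1=903
So 903^1 ≡ 903 (mod 2659), giving e = 1.

1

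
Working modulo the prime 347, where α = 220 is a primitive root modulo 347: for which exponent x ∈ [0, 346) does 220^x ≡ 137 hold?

136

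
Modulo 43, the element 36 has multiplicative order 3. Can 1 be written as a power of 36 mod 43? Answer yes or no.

yes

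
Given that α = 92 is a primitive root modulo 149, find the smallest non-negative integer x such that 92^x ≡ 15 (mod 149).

63

Baby-step giant-step with m = ceil(sqrt(148)) = 13.
Baby table (92^j mod 149 for j=0..12):
  0:1  1:92  2:120  3:14  4:96  5:41  6:47  7:3
  8:127  9:62  10:42  11:139  12:123
Giant step factor: 92^(-13) ≡ 93 (mod 149).
Scan 15·93^i mod 149 for i = 0, 1, …:
  i=0: 15   i=1: 54   i=2: 105   i=3: 80
  i=4: 139
Match at i=4, j=11: x = 4·13 + 11 = 63.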